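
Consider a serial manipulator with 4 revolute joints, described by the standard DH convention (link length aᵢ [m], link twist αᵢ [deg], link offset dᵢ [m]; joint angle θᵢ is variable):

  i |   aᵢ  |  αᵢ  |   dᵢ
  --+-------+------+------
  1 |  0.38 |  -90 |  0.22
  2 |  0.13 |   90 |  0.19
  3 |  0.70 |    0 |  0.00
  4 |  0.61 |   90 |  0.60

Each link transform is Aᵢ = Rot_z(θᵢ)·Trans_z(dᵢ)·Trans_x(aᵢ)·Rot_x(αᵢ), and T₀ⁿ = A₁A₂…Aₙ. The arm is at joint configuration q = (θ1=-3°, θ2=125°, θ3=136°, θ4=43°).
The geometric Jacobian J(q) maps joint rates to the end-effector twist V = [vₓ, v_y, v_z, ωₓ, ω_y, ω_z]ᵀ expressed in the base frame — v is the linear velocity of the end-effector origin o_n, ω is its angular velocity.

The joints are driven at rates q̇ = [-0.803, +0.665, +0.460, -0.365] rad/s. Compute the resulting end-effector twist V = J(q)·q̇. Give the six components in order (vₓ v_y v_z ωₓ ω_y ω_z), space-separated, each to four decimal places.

o_n = [1.4696, 0.6108, 0.6814]
J₁: ẑ×o_n = [-0.6108, 1.4696, 0.0000], ω = ẑ
J2: z=[0.0523, 0.9986, 0.0000] o=[0.3795, -0.0199, 0.2200] → [0.4608, -0.0242, -1.0556, 0.0523, 0.9986, 0.0000]
J3: z=[0.8180, -0.0429, -0.5736] o=[0.3150, 0.1738, 0.1135] → [0.2264, -1.1268, 0.4070, 0.8180, -0.0429, -0.5736]
J4: z=[0.8180, -0.0429, -0.5736] o=[0.6288, 0.6442, 0.5260] → [-0.0258, -0.6094, 0.0087, 0.8180, -0.0429, -0.5736]
V = J·q̇ = [0.9105, -1.4920, -0.5179, 0.1125, 0.6600, -0.8575]

0.9105 -1.4920 -0.5179 0.1125 0.6600 -0.8575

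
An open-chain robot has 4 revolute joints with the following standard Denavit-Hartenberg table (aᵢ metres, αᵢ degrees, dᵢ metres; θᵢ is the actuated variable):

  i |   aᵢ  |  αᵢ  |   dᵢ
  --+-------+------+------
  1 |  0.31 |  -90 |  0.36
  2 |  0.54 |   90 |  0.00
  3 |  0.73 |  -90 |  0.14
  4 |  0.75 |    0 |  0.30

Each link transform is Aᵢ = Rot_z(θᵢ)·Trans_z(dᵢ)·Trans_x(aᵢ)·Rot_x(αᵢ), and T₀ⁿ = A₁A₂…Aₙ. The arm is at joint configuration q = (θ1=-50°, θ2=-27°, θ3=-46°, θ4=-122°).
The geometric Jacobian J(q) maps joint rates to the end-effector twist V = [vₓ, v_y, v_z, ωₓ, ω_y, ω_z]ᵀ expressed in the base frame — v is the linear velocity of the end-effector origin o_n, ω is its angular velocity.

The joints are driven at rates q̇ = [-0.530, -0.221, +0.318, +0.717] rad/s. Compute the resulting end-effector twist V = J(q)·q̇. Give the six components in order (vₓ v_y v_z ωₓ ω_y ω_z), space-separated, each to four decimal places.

o_n = [0.5144, -0.6610, 1.4995]
J₁: ẑ×o_n = [0.6610, 0.5144, -0.0000], ω = ẑ
J2: z=[0.7660, 0.6428, 0.0000] o=[0.1993, -0.2375, 0.3600] → [0.7324, -0.8729, -0.5269, 0.7660, 0.6428, 0.0000]
J3: z=[-0.2918, 0.3478, 0.8910] o=[0.5085, -0.6061, 0.6052] → [0.3599, 0.2662, 0.0140, -0.2918, 0.3478, 0.8910]
J4: z=[0.9441, -0.0445, 0.3266] o=[0.3558, -1.2410, 0.9601] → [-0.2134, -0.4574, 0.5547, 0.9441, -0.0445, 0.3266]
V = J·q̇ = [-0.5507, -0.3231, 0.5186, 0.4148, -0.0633, -0.0125]

-0.5507 -0.3231 0.5186 0.4148 -0.0633 -0.0125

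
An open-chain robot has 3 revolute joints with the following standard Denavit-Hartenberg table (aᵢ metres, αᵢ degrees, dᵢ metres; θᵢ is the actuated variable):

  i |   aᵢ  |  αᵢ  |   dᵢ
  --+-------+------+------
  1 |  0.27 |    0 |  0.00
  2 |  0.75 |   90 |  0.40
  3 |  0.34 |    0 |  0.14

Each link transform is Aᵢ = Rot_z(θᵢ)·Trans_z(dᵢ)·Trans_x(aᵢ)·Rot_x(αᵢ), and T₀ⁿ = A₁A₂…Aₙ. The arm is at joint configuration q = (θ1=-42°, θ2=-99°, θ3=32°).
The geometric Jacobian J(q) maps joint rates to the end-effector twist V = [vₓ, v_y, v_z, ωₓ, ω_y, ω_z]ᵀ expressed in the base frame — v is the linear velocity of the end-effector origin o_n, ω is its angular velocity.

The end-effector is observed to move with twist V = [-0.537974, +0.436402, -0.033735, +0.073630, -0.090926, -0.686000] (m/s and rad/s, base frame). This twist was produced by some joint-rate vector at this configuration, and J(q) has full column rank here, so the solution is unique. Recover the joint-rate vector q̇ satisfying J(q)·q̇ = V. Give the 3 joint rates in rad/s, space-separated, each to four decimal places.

-0.8190 0.1330 -0.1170

o_n = [-0.6944, -0.7253, 0.5802]
J₁: ẑ×o_n = [0.7253, -0.6944, 0.0000], ω = ẑ
J2: z=[0.0000, 0.0000, 1.0000] o=[0.2006, -0.1807, 0.0000] → [0.5446, -0.8950, 0.0000, 0.0000, 0.0000, 1.0000]
J3: z=[-0.6293, 0.7771, 0.0000] o=[-0.3822, -0.6527, 0.4000] → [0.1400, 0.1134, 0.2883, -0.6293, 0.7771, 0.0000]
q̇ = J⁺·V = [-0.8190, 0.1330, -0.1170]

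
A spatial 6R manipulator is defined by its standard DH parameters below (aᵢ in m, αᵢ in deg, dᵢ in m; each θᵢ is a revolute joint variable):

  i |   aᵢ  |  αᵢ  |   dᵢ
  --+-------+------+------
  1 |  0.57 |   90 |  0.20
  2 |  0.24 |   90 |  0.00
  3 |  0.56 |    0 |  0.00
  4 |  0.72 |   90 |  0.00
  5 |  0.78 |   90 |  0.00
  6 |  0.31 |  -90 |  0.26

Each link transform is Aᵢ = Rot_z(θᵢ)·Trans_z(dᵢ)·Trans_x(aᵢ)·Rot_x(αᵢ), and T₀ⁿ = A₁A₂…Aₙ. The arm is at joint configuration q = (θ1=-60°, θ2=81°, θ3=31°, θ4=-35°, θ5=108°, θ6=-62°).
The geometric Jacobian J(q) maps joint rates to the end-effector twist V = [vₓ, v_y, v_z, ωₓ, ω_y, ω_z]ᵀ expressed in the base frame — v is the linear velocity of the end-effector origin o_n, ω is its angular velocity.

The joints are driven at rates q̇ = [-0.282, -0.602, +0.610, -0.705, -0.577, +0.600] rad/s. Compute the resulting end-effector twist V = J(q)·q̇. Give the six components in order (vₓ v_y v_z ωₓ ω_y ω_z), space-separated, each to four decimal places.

o_n = [0.4253, -1.7645, 1.4510]
J₁: ẑ×o_n = [1.7645, 0.4253, -0.0000], ω = ẑ
J2: z=[-0.8660, -0.5000, 0.0000] o=[0.2850, -0.4936, 0.2000] → [-0.6255, 1.0834, 1.1707, -0.8660, -0.5000, 0.0000]
J3: z=[0.4938, -0.8554, -0.1564] o=[0.3038, -0.5261, 0.4370] → [-1.0610, -0.5197, -0.5076, 0.4938, -0.8554, -0.1564]
J4: z=[0.4938, -0.8554, -0.1564] o=[0.0915, -0.7354, 0.9111] → [-0.6227, -0.3188, -0.2227, 0.4938, -0.8554, -0.1564]
J5: z=[0.8585, 0.5082, -0.0689] o=[0.1912, -0.8076, 1.6206] → [-0.1521, 0.1294, -0.9404, 0.8585, 0.5082, -0.0689]
J6: z=[0.2843, -0.3597, 0.8887] o=[0.5242, -1.4179, 1.2670] → [0.2418, -0.1402, -0.1341, 0.2843, -0.3597, 0.8887]
V = J·q̇ = [-0.0964, -1.0232, -0.3952, 0.1497, -0.1268, 0.3058]

-0.0964 -1.0232 -0.3952 0.1497 -0.1268 0.3058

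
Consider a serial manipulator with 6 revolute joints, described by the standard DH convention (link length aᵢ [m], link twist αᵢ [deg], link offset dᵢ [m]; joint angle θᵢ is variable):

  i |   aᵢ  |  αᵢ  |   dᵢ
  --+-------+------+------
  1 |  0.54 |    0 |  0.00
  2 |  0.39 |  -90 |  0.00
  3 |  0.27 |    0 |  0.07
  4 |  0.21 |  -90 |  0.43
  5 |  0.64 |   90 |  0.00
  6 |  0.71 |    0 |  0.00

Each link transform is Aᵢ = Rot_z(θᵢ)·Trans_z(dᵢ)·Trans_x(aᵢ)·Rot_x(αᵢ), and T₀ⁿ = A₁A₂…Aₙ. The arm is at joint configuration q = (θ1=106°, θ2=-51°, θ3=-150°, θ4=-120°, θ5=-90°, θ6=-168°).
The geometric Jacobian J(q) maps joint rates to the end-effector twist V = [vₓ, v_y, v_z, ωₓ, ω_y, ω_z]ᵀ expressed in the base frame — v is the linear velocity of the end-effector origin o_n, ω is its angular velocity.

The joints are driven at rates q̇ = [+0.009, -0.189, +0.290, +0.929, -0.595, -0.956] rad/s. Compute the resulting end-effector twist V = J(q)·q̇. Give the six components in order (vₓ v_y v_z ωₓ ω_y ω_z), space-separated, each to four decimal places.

-0.3035 -0.7694 -0.1446 -0.6573 1.1866 -1.1360

o_n = [-0.3395, 1.0235, -0.0750]
J₁: ẑ×o_n = [-1.0235, -0.3395, 0.0000], ω = ẑ
J2: z=[0.0000, 0.0000, 1.0000] o=[-0.1488, 0.5191, 0.0000] → [-0.5044, -0.1907, 0.0000, 0.0000, 0.0000, 1.0000]
J3: z=[-0.8192, 0.5736, 0.0000] o=[0.0749, 0.8386, 0.0000] → [-0.0430, -0.0614, 0.0862, -0.8192, 0.5736, 0.0000]
J4: z=[-0.8192, 0.5736, 0.0000] o=[-0.1166, 0.6872, 0.1350] → [-0.1205, -0.1720, -0.1476, -0.8192, 0.5736, 0.0000]
J5: z=[-0.5736, -0.8192, 0.0000] o=[-0.4688, 0.9338, -0.0750] → [-0.0000, 0.0000, 0.0545, -0.5736, -0.8192, 0.0000]
J6: z=[0.0000, 0.0000, 1.0000] o=[-0.9931, 1.3009, -0.0750] → [0.2774, 0.6536, -0.0000, 0.0000, 0.0000, 1.0000]
V = J·q̇ = [-0.3035, -0.7694, -0.1446, -0.6573, 1.1866, -1.1360]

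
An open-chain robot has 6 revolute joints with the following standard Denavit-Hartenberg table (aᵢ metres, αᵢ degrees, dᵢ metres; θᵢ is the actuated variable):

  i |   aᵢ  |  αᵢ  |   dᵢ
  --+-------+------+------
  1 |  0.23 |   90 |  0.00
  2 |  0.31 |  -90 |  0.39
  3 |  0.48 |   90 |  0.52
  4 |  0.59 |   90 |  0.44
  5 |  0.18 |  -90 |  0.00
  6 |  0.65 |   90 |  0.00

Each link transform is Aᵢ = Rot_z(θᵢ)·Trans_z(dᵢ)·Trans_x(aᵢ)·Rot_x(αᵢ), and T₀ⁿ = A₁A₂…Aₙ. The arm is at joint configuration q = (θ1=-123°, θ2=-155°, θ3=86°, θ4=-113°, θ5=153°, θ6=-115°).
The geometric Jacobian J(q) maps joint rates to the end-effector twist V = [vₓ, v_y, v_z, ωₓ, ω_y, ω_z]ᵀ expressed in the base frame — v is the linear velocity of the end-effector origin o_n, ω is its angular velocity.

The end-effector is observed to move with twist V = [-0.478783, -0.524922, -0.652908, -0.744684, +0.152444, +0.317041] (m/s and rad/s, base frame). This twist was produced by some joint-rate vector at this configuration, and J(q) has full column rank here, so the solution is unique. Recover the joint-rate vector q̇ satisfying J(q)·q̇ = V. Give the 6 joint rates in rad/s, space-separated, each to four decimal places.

0.5200 0.8330 0.3870 -0.2420 -0.1380 -0.0760

o_n = [-0.4406, 0.6851, -0.4061]
J₁: ẑ×o_n = [-0.6851, -0.4406, 0.0000], ω = ẑ
J2: z=[-0.8387, 0.5446, 0.0000] o=[-0.1253, -0.1929, 0.0000] → [-0.2212, -0.3406, -0.5646, -0.8387, 0.5446, 0.0000]
J3: z=[-0.2302, -0.3544, -0.9063] o=[-0.2993, 0.2551, -0.1310] → [0.4872, 0.0647, -0.1490, -0.2302, -0.3544, -0.9063]
J4: z=[0.4339, 0.7962, -0.4216] o=[-0.0009, -0.1645, -0.6164] → [0.5257, 0.0941, 0.7188, 0.4339, 0.7962, -0.4216]
J5: z=[-0.8918, 0.3128, -0.3270] o=[0.1142, 0.4914, -0.3029] → [0.0311, 0.0894, 0.0008, -0.8918, 0.3128, -0.3270]
J6: z=[-0.3283, -0.9445, -0.0083] o=[0.1703, 0.4734, -0.4730] → [-0.0615, 0.0271, -0.6465, -0.3283, -0.9445, -0.0083]
q̇ = J⁺·V = [0.5200, 0.8330, 0.3870, -0.2420, -0.1380, -0.0760]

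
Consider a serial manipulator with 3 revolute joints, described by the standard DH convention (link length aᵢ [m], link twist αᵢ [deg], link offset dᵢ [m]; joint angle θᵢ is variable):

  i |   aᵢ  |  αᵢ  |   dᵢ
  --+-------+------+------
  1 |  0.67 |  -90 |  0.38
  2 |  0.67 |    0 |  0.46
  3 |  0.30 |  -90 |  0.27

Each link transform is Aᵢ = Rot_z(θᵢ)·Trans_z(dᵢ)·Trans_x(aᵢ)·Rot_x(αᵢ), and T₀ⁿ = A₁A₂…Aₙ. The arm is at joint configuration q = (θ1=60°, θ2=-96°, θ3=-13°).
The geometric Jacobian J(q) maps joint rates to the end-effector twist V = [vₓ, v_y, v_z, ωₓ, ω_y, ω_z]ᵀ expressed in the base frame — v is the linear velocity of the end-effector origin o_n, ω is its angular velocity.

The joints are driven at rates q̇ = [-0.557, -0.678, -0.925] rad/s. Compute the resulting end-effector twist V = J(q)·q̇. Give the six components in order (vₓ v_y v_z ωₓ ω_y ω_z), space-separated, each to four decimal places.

o_n = [-0.3811, 0.8000, 1.3300]
J₁: ẑ×o_n = [-0.8000, -0.3811, 0.0000], ω = ẑ
J2: z=[-0.8660, 0.5000, 0.0000] o=[0.3350, 0.5802, 0.3800] → [0.4750, 0.8227, 0.1677, -0.8660, 0.5000, 0.0000]
J3: z=[-0.8660, 0.5000, 0.0000] o=[-0.0984, 0.7496, 1.0463] → [0.1418, 0.2457, 0.0977, -0.8660, 0.5000, 0.0000]
V = J·q̇ = [-0.0076, -0.5728, -0.2040, 1.3882, -0.8015, -0.5570]

-0.0076 -0.5728 -0.2040 1.3882 -0.8015 -0.5570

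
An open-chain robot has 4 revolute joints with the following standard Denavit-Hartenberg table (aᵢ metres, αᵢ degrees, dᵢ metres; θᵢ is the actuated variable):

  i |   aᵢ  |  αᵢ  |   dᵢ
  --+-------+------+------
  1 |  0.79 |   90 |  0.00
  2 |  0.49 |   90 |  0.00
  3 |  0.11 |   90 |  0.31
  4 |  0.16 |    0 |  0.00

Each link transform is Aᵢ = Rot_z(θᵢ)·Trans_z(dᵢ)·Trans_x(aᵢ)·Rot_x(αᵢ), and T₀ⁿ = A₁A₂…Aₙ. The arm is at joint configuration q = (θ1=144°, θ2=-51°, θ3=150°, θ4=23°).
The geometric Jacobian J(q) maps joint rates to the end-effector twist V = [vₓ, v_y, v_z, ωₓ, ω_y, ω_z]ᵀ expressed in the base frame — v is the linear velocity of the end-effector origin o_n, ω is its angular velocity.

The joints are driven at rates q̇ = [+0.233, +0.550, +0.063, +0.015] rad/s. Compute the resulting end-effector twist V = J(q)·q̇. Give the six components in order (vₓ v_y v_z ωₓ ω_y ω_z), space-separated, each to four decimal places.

-0.3160 0.0191 -0.0625 0.3667 0.4295 0.1875

o_n = [-0.4653, 0.4971, -0.4421]
J₁: ẑ×o_n = [-0.4971, -0.4653, 0.0000], ω = ẑ
J2: z=[0.5878, 0.8090, 0.0000] o=[-0.6391, 0.4644, 0.0000] → [-0.3576, 0.2598, -0.1214, 0.5878, 0.8090, 0.0000]
J3: z=[0.6287, -0.4568, -0.6293] o=[-0.8886, 0.6456, -0.3808] → [-0.0655, -0.2278, 0.1000, 0.6287, -0.4568, -0.6293]
J4: z=[0.2545, 0.8856, -0.3886] o=[-0.6129, 0.5133, -0.5019] → [0.0467, -0.0725, -0.1348, 0.2545, 0.8856, -0.3886]
V = J·q̇ = [-0.3160, 0.0191, -0.0625, 0.3667, 0.4295, 0.1875]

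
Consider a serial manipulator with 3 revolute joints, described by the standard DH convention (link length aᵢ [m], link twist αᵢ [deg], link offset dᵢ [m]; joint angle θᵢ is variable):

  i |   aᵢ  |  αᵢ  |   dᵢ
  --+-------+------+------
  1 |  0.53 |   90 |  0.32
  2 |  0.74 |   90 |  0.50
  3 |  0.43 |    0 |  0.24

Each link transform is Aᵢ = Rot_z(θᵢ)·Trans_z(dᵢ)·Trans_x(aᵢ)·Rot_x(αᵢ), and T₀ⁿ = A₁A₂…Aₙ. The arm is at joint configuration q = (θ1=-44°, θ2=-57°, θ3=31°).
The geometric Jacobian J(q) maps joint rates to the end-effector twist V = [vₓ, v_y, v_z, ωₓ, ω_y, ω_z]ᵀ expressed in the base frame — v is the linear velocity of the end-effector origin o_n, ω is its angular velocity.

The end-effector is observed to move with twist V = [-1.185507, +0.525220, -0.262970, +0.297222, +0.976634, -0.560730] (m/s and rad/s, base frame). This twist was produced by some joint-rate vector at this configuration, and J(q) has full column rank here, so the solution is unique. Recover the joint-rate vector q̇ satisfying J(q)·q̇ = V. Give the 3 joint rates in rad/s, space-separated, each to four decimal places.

-0.2590 -0.9090 0.5540

o_n = [0.1696, -1.1667, -0.7404]
J₁: ẑ×o_n = [1.1667, 0.1696, -0.0000], ω = ẑ
J2: z=[-0.6947, -0.7193, 0.0000] o=[0.3813, -0.3682, 0.3200] → [0.7628, -0.7366, 0.4025, -0.6947, -0.7193, 0.0000]
J3: z=[-0.6033, 0.5826, -0.5446] o=[0.3238, -1.0078, -0.3006] → [-0.3428, -0.1813, 0.1857, -0.6033, 0.5826, -0.5446]
q̇ = J⁺·V = [-0.2590, -0.9090, 0.5540]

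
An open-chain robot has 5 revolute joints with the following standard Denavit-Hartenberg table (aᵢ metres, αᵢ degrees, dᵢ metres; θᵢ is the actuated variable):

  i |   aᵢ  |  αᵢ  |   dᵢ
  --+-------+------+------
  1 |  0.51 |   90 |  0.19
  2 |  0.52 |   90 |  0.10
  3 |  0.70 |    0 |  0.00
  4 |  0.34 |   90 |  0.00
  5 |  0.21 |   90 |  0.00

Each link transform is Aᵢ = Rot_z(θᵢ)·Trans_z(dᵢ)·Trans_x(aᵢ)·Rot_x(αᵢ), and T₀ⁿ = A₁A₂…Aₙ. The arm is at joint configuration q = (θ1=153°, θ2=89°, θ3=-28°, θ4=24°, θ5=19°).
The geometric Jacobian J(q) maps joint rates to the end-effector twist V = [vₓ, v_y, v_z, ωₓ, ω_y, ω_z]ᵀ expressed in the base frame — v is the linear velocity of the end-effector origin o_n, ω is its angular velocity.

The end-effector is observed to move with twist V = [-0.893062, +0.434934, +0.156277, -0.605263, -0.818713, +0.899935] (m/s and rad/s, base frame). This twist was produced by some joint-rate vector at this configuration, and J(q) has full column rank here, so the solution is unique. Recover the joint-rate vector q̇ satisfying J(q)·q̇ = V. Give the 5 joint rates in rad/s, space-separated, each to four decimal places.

o_n = [-0.6622, 0.0387, 1.8639]
J₁: ẑ×o_n = [-0.0387, -0.6622, 0.0000], ω = ẑ
J2: z=[0.4540, 0.8910, 0.0000] o=[-0.4544, 0.2315, 0.1900] → [1.4914, -0.7599, 0.0976, 0.4540, 0.8910, 0.0000]
J3: z=[-0.8909, 0.4539, -0.0175] o=[-0.4171, 0.3248, 0.7099] → [0.5188, 1.0323, 0.3661, -0.8909, 0.4539, -0.0175]
J4: z=[-0.8909, 0.4539, -0.0175] o=[-0.5759, 0.0368, 1.3279] → [0.2433, 0.4790, 0.0376, -0.8909, 0.4539, -0.0175]
J5: z=[-0.4518, -0.8894, -0.0697] o=[-0.5919, 0.0184, 1.6670] → [-0.1737, 0.0938, -0.0717, -0.4518, -0.8894, -0.0697]
q̇ = J⁺·V = [0.9240, -0.7020, 0.7310, -0.5630, 0.3030]

0.9240 -0.7020 0.7310 -0.5630 0.3030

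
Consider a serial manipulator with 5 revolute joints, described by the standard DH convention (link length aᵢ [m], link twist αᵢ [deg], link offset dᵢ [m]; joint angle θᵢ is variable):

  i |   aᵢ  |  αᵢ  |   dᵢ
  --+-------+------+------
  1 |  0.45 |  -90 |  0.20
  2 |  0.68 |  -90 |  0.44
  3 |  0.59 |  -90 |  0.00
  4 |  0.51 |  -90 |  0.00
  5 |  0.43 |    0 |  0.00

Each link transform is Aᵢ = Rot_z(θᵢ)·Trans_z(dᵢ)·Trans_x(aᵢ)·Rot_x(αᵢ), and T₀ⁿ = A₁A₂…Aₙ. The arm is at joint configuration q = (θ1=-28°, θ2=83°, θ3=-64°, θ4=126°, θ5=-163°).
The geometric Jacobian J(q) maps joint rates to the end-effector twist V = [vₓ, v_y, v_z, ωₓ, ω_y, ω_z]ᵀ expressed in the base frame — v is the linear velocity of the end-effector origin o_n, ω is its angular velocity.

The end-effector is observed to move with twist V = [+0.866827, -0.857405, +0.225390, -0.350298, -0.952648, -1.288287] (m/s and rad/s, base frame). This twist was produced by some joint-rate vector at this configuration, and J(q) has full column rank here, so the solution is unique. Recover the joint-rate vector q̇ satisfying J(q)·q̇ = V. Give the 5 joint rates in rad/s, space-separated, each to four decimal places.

-0.4820 -0.8240 0.1030 0.8140 -0.2410

o_n = [0.9829, 0.4548, -0.8088]
J₁: ẑ×o_n = [-0.4548, 0.9829, 0.0000], ω = ẑ
J2: z=[0.4695, 0.8829, 0.0000] o=[0.3973, -0.2113, 0.2000] → [-0.8907, 0.4736, -0.2044, 0.4695, 0.8829, 0.0000]
J3: z=[-0.8764, 0.4660, -0.1219] o=[0.6771, 0.1383, -0.4749] → [-0.1170, -0.3299, -0.4198, -0.8764, 0.4660, -0.1219]
J4: z=[-0.1091, -0.4385, -0.8921] o=[0.9539, 0.5917, -0.7316] → [-0.0884, -0.0344, 0.0277, -0.1091, -0.4385, -0.8921]
J5: z=[-0.8946, -0.3478, 0.2804] o=[1.1748, 0.1691, -0.5509] → [0.0096, -0.2845, -0.3223, -0.8946, -0.3478, 0.2804]
q̇ = J⁺·V = [-0.4820, -0.8240, 0.1030, 0.8140, -0.2410]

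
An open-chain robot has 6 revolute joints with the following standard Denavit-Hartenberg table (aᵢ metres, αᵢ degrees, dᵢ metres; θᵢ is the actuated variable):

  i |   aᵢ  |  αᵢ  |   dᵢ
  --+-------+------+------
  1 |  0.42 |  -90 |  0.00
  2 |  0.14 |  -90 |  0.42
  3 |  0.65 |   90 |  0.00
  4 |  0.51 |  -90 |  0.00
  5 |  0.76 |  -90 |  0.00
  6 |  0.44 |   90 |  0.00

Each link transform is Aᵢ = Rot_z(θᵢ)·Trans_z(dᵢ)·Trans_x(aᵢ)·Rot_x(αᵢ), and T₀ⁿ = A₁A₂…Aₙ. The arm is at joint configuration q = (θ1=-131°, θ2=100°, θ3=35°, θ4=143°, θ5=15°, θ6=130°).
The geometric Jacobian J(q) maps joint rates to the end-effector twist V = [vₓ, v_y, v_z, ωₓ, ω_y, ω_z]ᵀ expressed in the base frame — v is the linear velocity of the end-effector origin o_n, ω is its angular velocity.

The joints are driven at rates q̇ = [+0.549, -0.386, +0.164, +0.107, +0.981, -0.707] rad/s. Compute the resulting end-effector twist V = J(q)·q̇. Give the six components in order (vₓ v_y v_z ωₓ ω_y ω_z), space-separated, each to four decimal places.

-0.3078 0.6060 0.0557 0.1697 -0.8467 0.6085

o_n = [0.4981, 0.1547, 0.0176]
J₁: ẑ×o_n = [-0.1547, 0.4981, 0.0000], ω = ẑ
J2: z=[0.7547, -0.6561, 0.0000] o=[-0.2755, -0.3170, 0.0000] → [-0.0116, -0.0133, 0.8636, 0.7547, -0.6561, 0.0000]
J3: z=[0.6461, 0.7432, 0.1736] o=[0.0574, -0.5742, -0.1379] → [-0.0110, -0.0239, 0.1434, 0.6461, 0.7432, 0.1736]
J4: z=[0.6836, -0.4622, -0.5649] o=[-0.1633, -0.2598, -0.6622] → [-0.0801, -0.8383, 0.5891, 0.6836, -0.4622, -0.5649]
J5: z=[-0.3116, -0.8847, 0.3468] o=[0.1733, -0.2287, -0.2804] → [-0.3966, 0.2055, 0.1679, -0.3116, -0.8847, 0.3468]
J6: z=[-0.8311, 0.4307, 0.3518] o=[0.5233, -0.0929, 0.3804] → [-0.2434, -0.3104, -0.1950, -0.8311, 0.4307, 0.3518]
V = J·q̇ = [-0.3078, 0.6060, 0.0557, 0.1697, -0.8467, 0.6085]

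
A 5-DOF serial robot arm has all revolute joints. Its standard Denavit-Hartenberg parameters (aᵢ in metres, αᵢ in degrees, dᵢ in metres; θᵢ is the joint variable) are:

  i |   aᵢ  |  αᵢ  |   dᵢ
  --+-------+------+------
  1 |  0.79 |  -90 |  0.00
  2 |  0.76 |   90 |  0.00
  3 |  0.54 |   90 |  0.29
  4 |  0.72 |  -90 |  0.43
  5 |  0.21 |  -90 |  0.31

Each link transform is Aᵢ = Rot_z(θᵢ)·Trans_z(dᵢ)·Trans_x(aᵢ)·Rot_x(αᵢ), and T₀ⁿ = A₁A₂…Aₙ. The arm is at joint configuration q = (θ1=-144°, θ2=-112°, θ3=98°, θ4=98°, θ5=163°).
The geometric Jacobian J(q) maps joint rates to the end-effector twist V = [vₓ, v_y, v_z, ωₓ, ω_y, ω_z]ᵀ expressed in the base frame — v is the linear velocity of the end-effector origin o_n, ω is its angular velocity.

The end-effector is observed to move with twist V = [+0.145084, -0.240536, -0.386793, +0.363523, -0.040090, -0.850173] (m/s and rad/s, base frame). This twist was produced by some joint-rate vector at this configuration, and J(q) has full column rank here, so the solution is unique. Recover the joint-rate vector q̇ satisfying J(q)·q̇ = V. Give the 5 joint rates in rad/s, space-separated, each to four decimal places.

-0.7110 -0.2240 0.2370 0.0380 -0.4740

o_n = [0.3896, 0.0229, 0.7373]
J₁: ẑ×o_n = [-0.0229, 0.3896, 0.0000], ω = ẑ
J2: z=[0.5878, -0.8090, 0.0000] o=[-0.6391, -0.4644, 0.0000] → [-0.5965, -0.4334, 1.1186, 0.5878, -0.8090, 0.0000]
J3: z=[0.7501, 0.5450, -0.3746] o=[-0.4088, -0.2970, 0.7047] → [0.1376, -0.3236, -0.1952, 0.7501, 0.5450, -0.3746]
J4: z=[0.3819, 0.1055, 0.9182] o=[0.1003, -0.5881, 0.5263] → [-0.5387, 0.1851, 0.2028, 0.3819, 0.1055, 0.9182]
J5: z=[-0.6390, 0.7478, 0.1799] o=[0.7452, -0.0709, 0.6670] → [0.0357, -0.0191, 0.2061, -0.6390, 0.7478, 0.1799]
q̇ = J⁺·V = [-0.7110, -0.2240, 0.2370, 0.0380, -0.4740]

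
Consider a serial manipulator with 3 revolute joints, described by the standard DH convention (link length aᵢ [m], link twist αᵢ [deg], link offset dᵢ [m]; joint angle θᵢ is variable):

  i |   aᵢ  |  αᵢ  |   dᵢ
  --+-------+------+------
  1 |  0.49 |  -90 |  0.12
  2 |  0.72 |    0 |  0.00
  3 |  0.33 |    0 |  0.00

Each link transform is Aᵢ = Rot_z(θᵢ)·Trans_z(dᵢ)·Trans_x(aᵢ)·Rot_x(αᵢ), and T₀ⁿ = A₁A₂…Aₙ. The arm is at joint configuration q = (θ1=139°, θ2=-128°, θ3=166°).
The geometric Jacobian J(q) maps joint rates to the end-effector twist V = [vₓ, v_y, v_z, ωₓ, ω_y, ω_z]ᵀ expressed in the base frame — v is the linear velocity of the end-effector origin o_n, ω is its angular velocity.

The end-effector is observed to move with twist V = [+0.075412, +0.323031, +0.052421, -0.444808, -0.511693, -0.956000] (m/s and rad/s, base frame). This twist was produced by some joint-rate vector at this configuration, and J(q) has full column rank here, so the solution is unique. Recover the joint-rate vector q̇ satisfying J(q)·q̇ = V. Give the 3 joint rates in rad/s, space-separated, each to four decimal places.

-0.9560 0.5160 0.1620

o_n = [-0.2315, 0.2013, 0.4842]
J₁: ẑ×o_n = [-0.2013, -0.2315, 0.0000], ω = ẑ
J2: z=[-0.6561, -0.7547, 0.0000] o=[-0.3698, 0.3215, 0.1200] → [-0.2749, 0.2389, 0.1832, -0.6561, -0.7547, 0.0000]
J3: z=[-0.6561, -0.7547, 0.0000] o=[-0.0353, 0.0307, 0.6874] → [0.1533, -0.1333, -0.2600, -0.6561, -0.7547, 0.0000]
q̇ = J⁺·V = [-0.9560, 0.5160, 0.1620]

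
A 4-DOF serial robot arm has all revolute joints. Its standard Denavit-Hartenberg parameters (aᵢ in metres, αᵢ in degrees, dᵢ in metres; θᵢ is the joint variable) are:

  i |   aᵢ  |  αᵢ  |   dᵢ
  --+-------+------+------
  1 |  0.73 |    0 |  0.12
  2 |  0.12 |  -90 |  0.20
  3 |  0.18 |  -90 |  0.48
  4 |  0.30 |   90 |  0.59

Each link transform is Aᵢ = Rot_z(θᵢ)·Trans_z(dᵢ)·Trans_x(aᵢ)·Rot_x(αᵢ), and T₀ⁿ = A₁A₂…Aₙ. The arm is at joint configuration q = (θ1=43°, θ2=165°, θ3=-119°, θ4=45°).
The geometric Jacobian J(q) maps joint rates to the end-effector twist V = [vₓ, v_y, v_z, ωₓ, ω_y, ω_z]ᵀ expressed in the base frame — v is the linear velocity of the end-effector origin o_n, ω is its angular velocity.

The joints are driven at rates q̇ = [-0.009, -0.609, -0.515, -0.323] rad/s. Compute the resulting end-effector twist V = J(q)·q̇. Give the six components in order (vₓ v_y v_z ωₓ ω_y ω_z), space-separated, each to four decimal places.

0.0765 0.2680 0.2278 0.0077 0.5873 -0.7746

o_n = [0.2659, 0.0520, 0.9490]
J₁: ẑ×o_n = [-0.0520, 0.2659, 0.0000], ω = ẑ
J2: z=[0.0000, 0.0000, 1.0000] o=[0.5339, 0.4979, 0.1200] → [0.4459, -0.2680, 0.0000, 0.0000, 0.0000, 1.0000]
J3: z=[0.4695, -0.8829, 0.0000] o=[0.4279, 0.4415, 0.3200] → [-0.5554, -0.2953, -0.3259, 0.4695, -0.8829, 0.0000]
J4: z=[-0.7722, -0.4106, 0.4848] o=[0.7303, 0.0587, 0.4774] → [-0.1904, 0.1390, -0.1855, -0.7722, -0.4106, 0.4848]
V = J·q̇ = [0.0765, 0.2680, 0.2278, 0.0077, 0.5873, -0.7746]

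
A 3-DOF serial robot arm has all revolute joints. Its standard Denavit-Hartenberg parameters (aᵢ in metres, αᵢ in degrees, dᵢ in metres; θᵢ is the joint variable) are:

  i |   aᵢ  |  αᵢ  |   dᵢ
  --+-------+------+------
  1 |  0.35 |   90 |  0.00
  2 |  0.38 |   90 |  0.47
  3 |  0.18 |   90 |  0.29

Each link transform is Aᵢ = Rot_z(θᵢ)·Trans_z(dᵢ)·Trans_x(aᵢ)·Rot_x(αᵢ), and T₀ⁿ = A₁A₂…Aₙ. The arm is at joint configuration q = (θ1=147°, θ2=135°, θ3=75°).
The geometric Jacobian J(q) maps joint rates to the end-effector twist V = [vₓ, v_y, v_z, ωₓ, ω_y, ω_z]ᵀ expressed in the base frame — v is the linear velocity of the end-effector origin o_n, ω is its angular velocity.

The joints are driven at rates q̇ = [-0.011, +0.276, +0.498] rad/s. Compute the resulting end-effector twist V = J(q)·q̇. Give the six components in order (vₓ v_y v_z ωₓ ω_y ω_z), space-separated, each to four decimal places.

o_n = [0.1381, 0.6780, 0.5067]
J₁: ẑ×o_n = [-0.6780, 0.1381, 0.0000], ω = ẑ
J2: z=[0.5446, 0.8387, 0.0000] o=[-0.2935, 0.1906, 0.0000] → [0.4250, -0.2760, -0.0966, 0.5446, 0.8387, 0.0000]
J3: z=[-0.5930, 0.3851, 0.7071] o=[0.1878, 0.4385, 0.2687] → [-0.0777, 0.1060, -0.1229, -0.5930, 0.3851, 0.7071]
V = J·q̇ = [0.0860, -0.0249, -0.0879, -0.1450, 0.4233, 0.3411]

0.0860 -0.0249 -0.0879 -0.1450 0.4233 0.3411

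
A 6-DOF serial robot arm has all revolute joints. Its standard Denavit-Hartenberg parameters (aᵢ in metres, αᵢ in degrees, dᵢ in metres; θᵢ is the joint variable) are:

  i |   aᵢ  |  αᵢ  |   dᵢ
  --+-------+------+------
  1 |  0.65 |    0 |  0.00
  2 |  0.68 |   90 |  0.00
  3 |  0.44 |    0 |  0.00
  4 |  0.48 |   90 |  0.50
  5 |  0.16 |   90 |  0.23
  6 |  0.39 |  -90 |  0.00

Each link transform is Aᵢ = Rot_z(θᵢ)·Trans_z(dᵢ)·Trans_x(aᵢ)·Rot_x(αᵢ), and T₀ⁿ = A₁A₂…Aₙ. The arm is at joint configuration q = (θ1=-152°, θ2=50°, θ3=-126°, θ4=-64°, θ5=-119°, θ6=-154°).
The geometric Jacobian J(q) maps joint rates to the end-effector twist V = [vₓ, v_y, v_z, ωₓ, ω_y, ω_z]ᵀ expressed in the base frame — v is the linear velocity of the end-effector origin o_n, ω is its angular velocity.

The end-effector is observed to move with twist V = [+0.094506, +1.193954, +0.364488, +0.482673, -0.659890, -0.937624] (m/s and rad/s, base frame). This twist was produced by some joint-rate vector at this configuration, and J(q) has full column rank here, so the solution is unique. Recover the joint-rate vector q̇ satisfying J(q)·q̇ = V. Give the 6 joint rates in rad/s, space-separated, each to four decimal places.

-0.8770 -0.3920 -0.3460 -0.5290 0.4210 0.5480

o_n = [-1.1985, -0.0374, -0.1984]
J₁: ẑ×o_n = [0.0374, -1.1985, 0.0000], ω = ẑ
J2: z=[0.0000, 0.0000, 1.0000] o=[-0.5739, -0.3052, 0.0000] → [-0.2678, -0.6246, 0.0000, 0.0000, 0.0000, 1.0000]
J3: z=[-0.9781, 0.2079, 0.0000] o=[-0.7153, -0.9703, 0.0000] → [-0.0413, -0.1941, -0.8120, -0.9781, 0.2079, 0.0000]
J4: z=[-0.9781, 0.2079, 0.0000] o=[-0.6615, -0.7173, -0.3560] → [0.0328, 0.1541, -0.5534, -0.9781, 0.2079, 0.0000]
J5: z=[-0.0361, -0.1699, 0.9848] o=[-1.0523, -0.1510, -0.2726] → [-0.1245, -0.1413, -0.0289, -0.0361, -0.1699, 0.9848]
J6: z=[-0.6533, -0.7417, -0.1519] o=[-0.9396, -0.2939, -0.0596] → [0.1419, -0.0514, -0.3596, -0.6533, -0.7417, -0.1519]
q̇ = J⁺·V = [-0.8770, -0.3920, -0.3460, -0.5290, 0.4210, 0.5480]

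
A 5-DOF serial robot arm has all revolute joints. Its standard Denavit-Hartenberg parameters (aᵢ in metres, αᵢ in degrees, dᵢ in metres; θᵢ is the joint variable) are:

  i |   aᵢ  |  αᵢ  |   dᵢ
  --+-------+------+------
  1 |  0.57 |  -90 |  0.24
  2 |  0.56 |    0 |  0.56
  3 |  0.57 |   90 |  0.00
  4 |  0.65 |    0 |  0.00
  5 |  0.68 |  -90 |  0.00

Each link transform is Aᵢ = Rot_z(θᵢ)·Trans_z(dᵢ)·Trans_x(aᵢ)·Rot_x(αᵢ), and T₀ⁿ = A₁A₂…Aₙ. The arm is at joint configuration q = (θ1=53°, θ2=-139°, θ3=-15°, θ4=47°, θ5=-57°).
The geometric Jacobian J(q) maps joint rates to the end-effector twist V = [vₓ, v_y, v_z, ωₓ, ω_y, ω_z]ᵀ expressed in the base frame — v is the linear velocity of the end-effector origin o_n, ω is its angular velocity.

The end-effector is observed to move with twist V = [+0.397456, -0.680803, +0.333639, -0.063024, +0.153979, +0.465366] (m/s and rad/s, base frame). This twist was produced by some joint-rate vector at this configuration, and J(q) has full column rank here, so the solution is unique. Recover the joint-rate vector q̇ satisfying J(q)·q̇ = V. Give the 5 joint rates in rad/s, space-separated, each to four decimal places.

o_n = [-1.5542, -0.5383, 1.3452]
J₁: ẑ×o_n = [0.5383, -1.5542, 0.0000], ω = ẑ
J2: z=[-0.7986, 0.6018, 0.0000] o=[0.3430, 0.4552, 0.2400] → [0.6651, 0.8826, 1.9353, -0.7986, 0.6018, 0.0000]
J3: z=[-0.7986, 0.6018, 0.0000] o=[-0.3586, 0.4547, 0.6074] → [0.4440, 0.5892, 1.5126, -0.7986, 0.6018, 0.0000]
J4: z=[-0.2638, -0.3501, -0.8988] o=[-0.6669, 0.0456, 0.8573] → [-0.6956, 0.9263, -0.1566, -0.2638, -0.3501, -0.8988]
J5: z=[-0.2638, -0.3501, -0.8988] o=[-1.2863, 0.0134, 1.0516] → [-0.5987, 0.3183, 0.0518, -0.2638, -0.3501, -0.8988]
q̇ = J⁺·V = [0.2910, 0.0790, 0.0640, -0.4510, 0.2570]

0.2910 0.0790 0.0640 -0.4510 0.2570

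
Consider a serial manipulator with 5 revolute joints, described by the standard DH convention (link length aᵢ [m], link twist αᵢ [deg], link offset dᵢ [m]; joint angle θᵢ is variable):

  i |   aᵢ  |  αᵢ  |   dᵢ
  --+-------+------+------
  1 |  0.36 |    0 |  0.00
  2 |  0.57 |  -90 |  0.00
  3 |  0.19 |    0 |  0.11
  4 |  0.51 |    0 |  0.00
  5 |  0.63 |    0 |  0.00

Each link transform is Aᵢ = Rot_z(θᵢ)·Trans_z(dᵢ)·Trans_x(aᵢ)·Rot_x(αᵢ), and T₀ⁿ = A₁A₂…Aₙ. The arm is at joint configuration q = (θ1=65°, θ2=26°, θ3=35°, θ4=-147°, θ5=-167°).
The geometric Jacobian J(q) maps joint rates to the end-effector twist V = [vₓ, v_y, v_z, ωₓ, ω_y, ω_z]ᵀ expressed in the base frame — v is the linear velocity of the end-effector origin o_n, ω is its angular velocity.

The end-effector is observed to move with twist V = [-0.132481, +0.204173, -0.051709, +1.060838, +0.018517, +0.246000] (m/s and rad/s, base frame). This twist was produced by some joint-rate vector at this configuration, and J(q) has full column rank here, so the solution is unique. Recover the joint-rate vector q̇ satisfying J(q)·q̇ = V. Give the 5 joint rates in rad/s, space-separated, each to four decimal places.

-0.0830 0.3290 -0.0970 -0.8000 -0.1640

o_n = [0.0311, 0.9574, -0.2584]
J₁: ẑ×o_n = [-0.9574, 0.0311, 0.0000], ω = ẑ
J2: z=[0.0000, 0.0000, 1.0000] o=[0.1521, 0.3263, 0.0000] → [-0.6311, -0.1210, 0.0000, 0.0000, 0.0000, 1.0000]
J3: z=[-0.9998, -0.0175, 0.0000] o=[0.1422, 0.8962, 0.0000] → [0.0045, -0.2583, -0.0631, -0.9998, -0.0175, 0.0000]
J4: z=[-0.9998, -0.0175, 0.0000] o=[0.0295, 1.0499, -0.1090] → [0.0026, -0.1494, 0.0925, -0.9998, -0.0175, 0.0000]
J5: z=[-0.9998, -0.0175, 0.0000] o=[0.0328, 0.8589, 0.3639] → [0.0109, -0.6221, -0.0986, -0.9998, -0.0175, 0.0000]
q̇ = J⁺·V = [-0.0830, 0.3290, -0.0970, -0.8000, -0.1640]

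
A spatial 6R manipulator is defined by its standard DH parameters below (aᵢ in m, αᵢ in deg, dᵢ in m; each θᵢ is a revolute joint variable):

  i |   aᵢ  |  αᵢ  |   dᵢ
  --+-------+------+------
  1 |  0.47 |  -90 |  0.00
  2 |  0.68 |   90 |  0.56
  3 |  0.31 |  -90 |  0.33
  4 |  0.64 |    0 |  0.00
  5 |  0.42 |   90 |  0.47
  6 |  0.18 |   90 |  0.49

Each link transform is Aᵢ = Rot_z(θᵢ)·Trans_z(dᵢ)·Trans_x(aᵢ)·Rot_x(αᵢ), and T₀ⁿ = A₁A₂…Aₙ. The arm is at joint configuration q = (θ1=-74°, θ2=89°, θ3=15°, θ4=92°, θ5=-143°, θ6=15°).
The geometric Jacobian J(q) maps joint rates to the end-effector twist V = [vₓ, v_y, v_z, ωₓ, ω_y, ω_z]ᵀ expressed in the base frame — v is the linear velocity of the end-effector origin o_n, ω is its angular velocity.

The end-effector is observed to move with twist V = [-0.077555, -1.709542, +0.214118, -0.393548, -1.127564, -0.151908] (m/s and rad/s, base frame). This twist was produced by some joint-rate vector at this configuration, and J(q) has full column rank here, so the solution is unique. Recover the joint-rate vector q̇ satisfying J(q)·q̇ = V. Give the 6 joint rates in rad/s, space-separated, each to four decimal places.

-0.9210 -0.7630 0.4160 -0.4110 0.6770 0.9100

o_n = [1.3481, -0.5960, -0.8092]
J₁: ẑ×o_n = [0.5960, 1.3481, -0.0000], ω = ẑ
J2: z=[0.9613, 0.2756, 0.0000] o=[0.1295, -0.4518, 0.0000] → [-0.2230, 0.7778, -0.4745, 0.9613, 0.2756, 0.0000]
J3: z=[0.2756, -0.9611, 0.0175] o=[0.6711, -0.3088, -0.6799] → [0.1293, 0.0474, 0.5715, 0.2756, -0.9611, 0.0175]
J4: z=[0.9273, 0.2706, 0.2588] o=[0.8406, -0.6089, -0.9735] → [0.0411, -0.0211, -0.1253, 0.9273, 0.2706, 0.2588]
J5: z=[0.9273, 0.2706, 0.2588] o=[0.6587, 0.0046, -0.9631] → [0.1971, 0.0357, -0.7434, 0.9273, 0.2706, 0.2588]
J6: z=[-0.0235, -0.6477, 0.7615] o=[1.2515, -0.1674, -1.0911] → [0.1438, 0.0802, 0.0727, -0.0235, -0.6477, 0.7615]
q̇ = J⁺·V = [-0.9210, -0.7630, 0.4160, -0.4110, 0.6770, 0.9100]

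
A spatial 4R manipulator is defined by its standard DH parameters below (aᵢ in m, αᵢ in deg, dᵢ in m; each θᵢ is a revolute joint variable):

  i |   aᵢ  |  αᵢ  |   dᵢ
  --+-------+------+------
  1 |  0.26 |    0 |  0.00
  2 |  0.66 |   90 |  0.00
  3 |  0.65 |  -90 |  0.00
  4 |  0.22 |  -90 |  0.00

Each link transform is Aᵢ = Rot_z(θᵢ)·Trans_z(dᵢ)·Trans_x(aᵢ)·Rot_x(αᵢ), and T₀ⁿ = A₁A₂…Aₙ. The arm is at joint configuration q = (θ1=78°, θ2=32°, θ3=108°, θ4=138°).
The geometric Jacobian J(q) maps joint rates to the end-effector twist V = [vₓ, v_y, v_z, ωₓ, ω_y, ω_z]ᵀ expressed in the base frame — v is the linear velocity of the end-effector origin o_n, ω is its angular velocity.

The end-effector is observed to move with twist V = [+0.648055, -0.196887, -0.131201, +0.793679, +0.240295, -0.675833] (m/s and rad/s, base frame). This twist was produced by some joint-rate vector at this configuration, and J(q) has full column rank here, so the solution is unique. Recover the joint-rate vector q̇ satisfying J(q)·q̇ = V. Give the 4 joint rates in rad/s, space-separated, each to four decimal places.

-0.8930 0.2320 0.8280 0.0480

o_n = [-0.2586, 0.6829, 0.4627]
J₁: ẑ×o_n = [-0.6829, -0.2586, 0.0000], ω = ẑ
J2: z=[0.0000, 0.0000, 1.0000] o=[0.0541, 0.2543, 0.0000] → [-0.4286, -0.3126, 0.0000, 0.0000, 0.0000, 1.0000]
J3: z=[0.9397, 0.3420, 0.0000] o=[-0.1717, 0.8745, 0.0000] → [0.1583, -0.4348, -0.1503, 0.9397, 0.3420, 0.0000]
J4: z=[0.3253, -0.8937, -0.3090] o=[-0.1030, 0.6858, 0.6182] → [0.1381, 0.0987, -0.1400, 0.3253, -0.8937, -0.3090]
q̇ = J⁺·V = [-0.8930, 0.2320, 0.8280, 0.0480]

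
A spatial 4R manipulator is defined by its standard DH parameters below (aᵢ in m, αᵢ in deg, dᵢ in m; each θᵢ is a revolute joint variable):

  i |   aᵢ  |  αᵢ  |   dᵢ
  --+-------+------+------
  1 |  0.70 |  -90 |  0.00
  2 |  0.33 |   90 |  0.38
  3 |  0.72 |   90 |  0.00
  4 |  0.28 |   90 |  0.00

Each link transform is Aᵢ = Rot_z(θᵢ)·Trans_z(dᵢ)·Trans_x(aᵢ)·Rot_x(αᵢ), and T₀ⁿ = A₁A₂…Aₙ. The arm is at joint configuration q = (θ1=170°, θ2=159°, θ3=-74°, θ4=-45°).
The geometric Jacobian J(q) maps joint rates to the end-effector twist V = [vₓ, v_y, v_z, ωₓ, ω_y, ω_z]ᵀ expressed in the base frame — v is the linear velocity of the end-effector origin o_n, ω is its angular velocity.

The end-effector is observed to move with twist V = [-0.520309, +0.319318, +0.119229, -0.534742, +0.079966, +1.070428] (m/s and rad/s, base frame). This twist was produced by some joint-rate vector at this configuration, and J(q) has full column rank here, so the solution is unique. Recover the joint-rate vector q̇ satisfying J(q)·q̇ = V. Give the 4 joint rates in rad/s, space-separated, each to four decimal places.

o_n = [0.0038, 0.5095, -0.0241]
J₁: ẑ×o_n = [-0.5095, 0.0038, 0.0000], ω = ẑ
J2: z=[-0.1736, -0.9848, 0.0000] o=[-0.6894, 0.1216, 0.0000] → [0.0237, -0.0042, 0.6153, -0.1736, -0.9848, 0.0000]
J3: z=[-0.3529, 0.0622, -0.9336] o=[-0.4520, -0.3062, -0.1183] → [0.7674, -0.3922, -0.3162, -0.3529, 0.0622, -0.9336]
J4: z=[-0.8359, 0.4273, 0.3445] o=[-0.1493, 0.3432, -0.1894] → [0.0133, 0.1909, -0.2044, -0.8359, 0.4273, 0.3445]
q̇ = J⁺·V = [0.3970, 0.2280, -0.4350, 0.7760]

0.3970 0.2280 -0.4350 0.7760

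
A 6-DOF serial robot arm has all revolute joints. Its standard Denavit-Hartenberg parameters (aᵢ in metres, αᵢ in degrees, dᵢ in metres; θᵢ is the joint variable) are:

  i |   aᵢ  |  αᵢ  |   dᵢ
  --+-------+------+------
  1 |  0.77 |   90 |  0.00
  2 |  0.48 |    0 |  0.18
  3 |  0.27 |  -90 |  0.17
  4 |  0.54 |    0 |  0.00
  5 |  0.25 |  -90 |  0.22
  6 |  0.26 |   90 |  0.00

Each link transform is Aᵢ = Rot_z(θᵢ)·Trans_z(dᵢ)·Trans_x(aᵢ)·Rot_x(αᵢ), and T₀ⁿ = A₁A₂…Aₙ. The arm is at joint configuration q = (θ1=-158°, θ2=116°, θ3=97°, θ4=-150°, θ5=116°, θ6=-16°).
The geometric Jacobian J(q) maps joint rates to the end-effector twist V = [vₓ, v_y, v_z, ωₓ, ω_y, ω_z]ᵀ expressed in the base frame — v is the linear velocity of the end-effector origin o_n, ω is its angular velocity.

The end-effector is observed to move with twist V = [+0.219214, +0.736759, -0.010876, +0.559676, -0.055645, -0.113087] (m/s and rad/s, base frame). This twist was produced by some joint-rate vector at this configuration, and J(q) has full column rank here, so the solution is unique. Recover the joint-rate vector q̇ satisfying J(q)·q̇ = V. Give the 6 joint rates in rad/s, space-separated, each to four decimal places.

o_n = [-0.8345, 0.6330, 0.0687]
J₁: ẑ×o_n = [-0.6330, -0.8345, 0.0000], ω = ẑ
J2: z=[-0.3746, 0.9272, 0.0000] o=[-0.7139, -0.2884, 0.0000] → [0.0637, 0.0257, -0.2334, -0.3746, 0.9272, 0.0000]
J3: z=[-0.3746, 0.9272, 0.0000] o=[-0.5863, -0.0427, 0.4314] → [-0.3363, -0.1359, -0.0230, -0.3746, 0.9272, 0.0000]
J4: z=[-0.5050, -0.2040, -0.8387] o=[-0.4400, 0.1997, 0.2844] → [0.4074, 0.2220, -0.2993, -0.5050, -0.2040, -0.8387]
J5: z=[-0.5050, -0.2040, -0.8387] o=[-0.9048, 0.3031, 0.5391] → [0.3726, -0.2965, -0.1523, -0.5050, -0.2040, -0.8387]
J6: z=[0.7454, -0.5930, -0.3046] o=[-0.9071, 0.4530, 0.2417] → [0.1574, 0.1068, 0.1772, 0.7454, -0.5930, -0.3046]
q̇ = J⁺·V = [-0.2630, 0.4140, -0.1770, 0.5800, -0.9770, 0.6010]

-0.2630 0.4140 -0.1770 0.5800 -0.9770 0.6010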